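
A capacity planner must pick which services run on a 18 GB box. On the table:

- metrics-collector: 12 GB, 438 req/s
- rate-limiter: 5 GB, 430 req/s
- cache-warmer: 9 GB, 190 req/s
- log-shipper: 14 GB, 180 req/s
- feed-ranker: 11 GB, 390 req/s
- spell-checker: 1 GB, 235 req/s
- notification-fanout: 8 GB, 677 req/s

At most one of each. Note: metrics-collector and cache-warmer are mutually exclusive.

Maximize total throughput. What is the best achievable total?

Taking rate-limiter + spell-checker + notification-fanout: 14 GB used, 1342 in throughput.
Next best is rate-limiter + notification-fanout at 1107 (13 GB) — short by 235.

1342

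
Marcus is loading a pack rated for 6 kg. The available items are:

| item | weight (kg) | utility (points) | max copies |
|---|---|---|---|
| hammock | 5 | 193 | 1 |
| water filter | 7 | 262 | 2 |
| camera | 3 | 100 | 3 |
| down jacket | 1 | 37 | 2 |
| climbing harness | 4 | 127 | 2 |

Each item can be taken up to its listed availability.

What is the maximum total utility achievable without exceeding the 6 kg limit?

230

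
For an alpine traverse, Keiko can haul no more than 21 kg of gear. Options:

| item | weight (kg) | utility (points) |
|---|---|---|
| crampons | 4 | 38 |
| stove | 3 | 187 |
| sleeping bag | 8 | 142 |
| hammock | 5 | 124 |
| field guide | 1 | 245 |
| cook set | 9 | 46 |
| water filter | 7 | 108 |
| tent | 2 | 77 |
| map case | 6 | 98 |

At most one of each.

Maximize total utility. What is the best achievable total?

775

Taking stove + sleeping bag + hammock + field guide + tent: 19 kg used, 775 in utility.
Next best is crampons + stove + hammock + field guide + tent + map case at 769 (21 kg) — short by 6.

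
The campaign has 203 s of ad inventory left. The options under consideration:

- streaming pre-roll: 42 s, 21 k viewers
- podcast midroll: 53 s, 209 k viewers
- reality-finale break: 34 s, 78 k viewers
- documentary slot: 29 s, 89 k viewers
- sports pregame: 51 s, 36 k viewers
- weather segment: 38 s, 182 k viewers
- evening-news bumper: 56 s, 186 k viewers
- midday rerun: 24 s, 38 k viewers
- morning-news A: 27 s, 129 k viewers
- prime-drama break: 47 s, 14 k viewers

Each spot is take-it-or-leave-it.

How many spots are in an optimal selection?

5

The maximum expected reach within 203 s is 795.
One optimal bundle: podcast midroll + documentary slot + weather segment + evening-news bumper + morning-news A (203 s).
Any selection reaching 795 contains exactly 5 spots.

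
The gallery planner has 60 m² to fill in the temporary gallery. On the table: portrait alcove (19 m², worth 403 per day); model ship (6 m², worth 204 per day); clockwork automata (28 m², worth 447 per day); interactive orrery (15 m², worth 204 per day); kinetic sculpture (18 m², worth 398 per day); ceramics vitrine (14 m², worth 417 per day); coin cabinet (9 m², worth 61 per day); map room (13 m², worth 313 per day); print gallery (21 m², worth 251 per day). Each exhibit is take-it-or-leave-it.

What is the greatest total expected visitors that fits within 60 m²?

1422

Taking the top-ratio exhibits first gives model ship + kinetic sculpture + ceramics vitrine + coin cabinet + map room for 1393 (60 m²).
The 22 m² tied up in coin cabinet and map room is better spent on portrait alcove — total rises to 1422 (57 m²).
Runner-up model ship + kinetic sculpture + ceramics vitrine + coin cabinet + map room tops out at 1393.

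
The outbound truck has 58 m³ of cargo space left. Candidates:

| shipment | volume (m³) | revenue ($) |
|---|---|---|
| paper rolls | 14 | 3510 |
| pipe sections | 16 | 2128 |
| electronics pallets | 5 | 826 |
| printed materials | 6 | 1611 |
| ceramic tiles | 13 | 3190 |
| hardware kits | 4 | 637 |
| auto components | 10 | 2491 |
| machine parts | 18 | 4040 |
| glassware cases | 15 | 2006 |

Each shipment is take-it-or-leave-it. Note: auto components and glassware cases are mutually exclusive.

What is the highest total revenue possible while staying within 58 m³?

By revenue per m³: printed materials 268.50, paper rolls 250.71, auto components 249.10, ceramic tiles 245.38 lead.
Taking the top-ratio shipments first gives paper rolls + electronics pallets + printed materials + ceramic tiles + hardware kits + auto components for 12265 (52 m³).
Replace electronics pallets and printed materials and hardware kits with machine parts: the trade gains 966 net, giving 13231 at 55 m³.
The spare 3 m³ is too small for any remaining shipment, and no feasible exchange beats 13231.

13231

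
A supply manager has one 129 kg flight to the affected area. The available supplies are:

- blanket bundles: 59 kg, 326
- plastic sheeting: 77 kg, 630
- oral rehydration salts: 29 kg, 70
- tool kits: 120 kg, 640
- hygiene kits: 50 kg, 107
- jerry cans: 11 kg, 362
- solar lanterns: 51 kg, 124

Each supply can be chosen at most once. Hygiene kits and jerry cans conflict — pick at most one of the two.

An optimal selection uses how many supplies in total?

3

The maximum people served within 129 kg is 1062.
For example plastic sheeting + oral rehydration salts + jerry cans achieves it, using 117 kg.
Every optimal selection uses 3 supplies.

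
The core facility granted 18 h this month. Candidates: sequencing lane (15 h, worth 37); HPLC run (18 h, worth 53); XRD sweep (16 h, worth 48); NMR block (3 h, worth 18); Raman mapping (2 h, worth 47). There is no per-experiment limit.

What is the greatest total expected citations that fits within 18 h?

423

By expected citations per h: Raman mapping 23.50, NMR block 6.00, XRD sweep 3.00, HPLC run 2.94 lead.
Taking 9×Raman mapping: 18 h used, 423 in expected citations.
No other feasible combination exceeds 423.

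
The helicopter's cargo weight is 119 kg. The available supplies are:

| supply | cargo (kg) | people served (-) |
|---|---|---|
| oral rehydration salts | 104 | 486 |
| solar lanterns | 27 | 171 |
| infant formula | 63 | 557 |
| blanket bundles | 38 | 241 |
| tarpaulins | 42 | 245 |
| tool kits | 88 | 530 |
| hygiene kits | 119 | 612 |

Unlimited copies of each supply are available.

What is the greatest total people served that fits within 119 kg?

The ratio heuristic lands on infant formula + blanket bundles (798) but leaves 18 kg idle.
Replace blanket bundles with 2×solar lanterns: the trade gains 101 net, giving 899 at 117 kg.

899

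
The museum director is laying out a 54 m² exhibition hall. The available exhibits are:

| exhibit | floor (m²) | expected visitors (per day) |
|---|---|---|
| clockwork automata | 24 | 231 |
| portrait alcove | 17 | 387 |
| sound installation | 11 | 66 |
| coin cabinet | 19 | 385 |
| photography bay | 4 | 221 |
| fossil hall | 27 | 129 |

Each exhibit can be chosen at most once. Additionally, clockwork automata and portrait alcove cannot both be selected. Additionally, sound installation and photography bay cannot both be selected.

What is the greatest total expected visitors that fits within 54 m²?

By expected visitors per m²: photography bay 55.25, portrait alcove 22.76, coin cabinet 20.26, clockwork automata 9.62 lead.
Best packing: portrait alcove + coin cabinet + photography bay — 40 m², 993 total.

993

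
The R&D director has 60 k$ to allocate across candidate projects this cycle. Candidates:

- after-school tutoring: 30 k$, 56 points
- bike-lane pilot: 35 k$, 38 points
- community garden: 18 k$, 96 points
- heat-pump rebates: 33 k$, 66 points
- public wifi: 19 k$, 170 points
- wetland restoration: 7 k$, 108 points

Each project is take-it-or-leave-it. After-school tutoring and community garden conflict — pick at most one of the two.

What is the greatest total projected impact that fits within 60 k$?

374

Ranking by ratio (projected impact/k$): wetland restoration 15.43, public wifi 8.95, community garden 5.33, heat-pump rebates 2.00.
The ratio ordering already packs tightly: community garden + public wifi + wetland restoration, 44 k$, 374.
Runner-up heat-pump rebates + public wifi + wetland restoration tops out at 344.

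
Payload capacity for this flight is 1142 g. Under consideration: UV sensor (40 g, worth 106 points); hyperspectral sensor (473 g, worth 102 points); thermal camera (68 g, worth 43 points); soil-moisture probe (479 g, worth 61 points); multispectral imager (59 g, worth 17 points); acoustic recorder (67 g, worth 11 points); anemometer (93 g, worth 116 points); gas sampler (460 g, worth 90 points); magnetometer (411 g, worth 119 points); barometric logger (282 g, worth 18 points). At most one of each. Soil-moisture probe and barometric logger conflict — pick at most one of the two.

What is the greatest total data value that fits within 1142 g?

Best packing: UV sensor + thermal camera + multispectral imager + anemometer + gas sampler + magnetometer — 1131 g, 491 total.
The closest alternative, UV sensor + hyperspectral sensor + thermal camera + anemometer + magnetometer, reaches only 486.

491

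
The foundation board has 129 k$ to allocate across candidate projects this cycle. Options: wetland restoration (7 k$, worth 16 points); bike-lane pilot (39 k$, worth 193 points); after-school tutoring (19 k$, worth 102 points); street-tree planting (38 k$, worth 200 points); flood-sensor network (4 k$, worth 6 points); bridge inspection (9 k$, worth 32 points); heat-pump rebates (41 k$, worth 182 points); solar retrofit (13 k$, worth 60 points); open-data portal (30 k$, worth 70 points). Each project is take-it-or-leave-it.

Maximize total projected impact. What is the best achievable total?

609

By projected impact per k$: after-school tutoring 5.37, street-tree planting 5.26, bike-lane pilot 4.95 lead.
The ratio ordering already packs tightly: wetland restoration + bike-lane pilot + after-school tutoring + street-tree planting + flood-sensor network + bridge inspection + solar retrofit, 129 k$, 609.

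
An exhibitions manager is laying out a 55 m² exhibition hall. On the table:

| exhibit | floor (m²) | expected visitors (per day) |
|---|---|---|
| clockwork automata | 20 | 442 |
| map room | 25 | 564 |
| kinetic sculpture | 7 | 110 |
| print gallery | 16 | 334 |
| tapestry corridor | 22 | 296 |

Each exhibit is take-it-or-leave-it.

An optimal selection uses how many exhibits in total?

Best achievable expected visitors is 1116.
For example clockwork automata + map room + kinetic sculpture achieves it, using 52 m².
Every optimal selection uses 3 exhibits.

3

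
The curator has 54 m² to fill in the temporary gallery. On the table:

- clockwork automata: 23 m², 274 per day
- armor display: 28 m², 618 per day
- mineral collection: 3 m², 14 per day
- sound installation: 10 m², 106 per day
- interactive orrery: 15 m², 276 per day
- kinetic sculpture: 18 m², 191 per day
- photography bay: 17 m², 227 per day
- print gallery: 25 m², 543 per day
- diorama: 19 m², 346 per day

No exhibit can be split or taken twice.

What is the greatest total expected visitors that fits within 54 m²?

1161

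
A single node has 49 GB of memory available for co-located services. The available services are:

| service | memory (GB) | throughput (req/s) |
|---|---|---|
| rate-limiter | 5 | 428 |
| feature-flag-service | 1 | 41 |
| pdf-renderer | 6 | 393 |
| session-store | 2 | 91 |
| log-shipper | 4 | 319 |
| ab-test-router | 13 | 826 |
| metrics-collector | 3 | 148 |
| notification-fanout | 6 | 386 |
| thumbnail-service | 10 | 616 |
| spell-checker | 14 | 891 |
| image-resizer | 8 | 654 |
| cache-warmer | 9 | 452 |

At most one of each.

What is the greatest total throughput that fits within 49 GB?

Taking the top-ratio services first gives rate-limiter + feature-flag-service + pdf-renderer + session-store + log-shipper + metrics-collector + notification-fanout + spell-checker + image-resizer for 3351 (49 GB).
Dropping feature-flag-service and metrics-collector and notification-fanout frees 10 GB; slotting in thumbnail-service (10 GB) lifts the total to 3392 at 49 GB.

3392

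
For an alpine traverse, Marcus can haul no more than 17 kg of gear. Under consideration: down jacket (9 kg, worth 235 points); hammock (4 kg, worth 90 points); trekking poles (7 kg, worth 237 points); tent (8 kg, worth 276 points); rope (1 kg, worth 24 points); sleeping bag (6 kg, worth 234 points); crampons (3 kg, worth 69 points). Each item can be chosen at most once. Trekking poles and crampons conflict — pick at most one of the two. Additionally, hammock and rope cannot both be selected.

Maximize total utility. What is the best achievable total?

Taking the top-ratio items first gives tent + rope + sleeping bag for 534 (15 kg).
Replace rope with crampons: the trade gains 45 net, giving 579 at 17 kg.
The closest alternative, hammock + trekking poles + sleeping bag, reaches only 561.

579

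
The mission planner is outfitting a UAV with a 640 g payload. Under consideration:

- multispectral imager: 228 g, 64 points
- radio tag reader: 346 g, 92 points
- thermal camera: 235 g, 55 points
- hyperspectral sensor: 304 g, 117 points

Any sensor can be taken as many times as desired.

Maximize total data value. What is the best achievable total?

234

Density check — hyperspectral sensor 0.38, multispectral imager 0.28, radio tag reader 0.27 are the best per g.
The ratio ordering already packs tightly: 2×hyperspectral sensor, 608 g, 234.
That's the maximum — no swap from here does better than 234.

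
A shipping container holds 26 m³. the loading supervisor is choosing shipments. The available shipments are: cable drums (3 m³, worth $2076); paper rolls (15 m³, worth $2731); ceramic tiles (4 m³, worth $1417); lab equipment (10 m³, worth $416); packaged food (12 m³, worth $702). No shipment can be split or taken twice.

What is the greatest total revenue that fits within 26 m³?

6224

The ratio ordering already packs tightly: cable drums + paper rolls + ceramic tiles, 22 m³, 6224.
Runner-up cable drums + paper rolls tops out at 4807.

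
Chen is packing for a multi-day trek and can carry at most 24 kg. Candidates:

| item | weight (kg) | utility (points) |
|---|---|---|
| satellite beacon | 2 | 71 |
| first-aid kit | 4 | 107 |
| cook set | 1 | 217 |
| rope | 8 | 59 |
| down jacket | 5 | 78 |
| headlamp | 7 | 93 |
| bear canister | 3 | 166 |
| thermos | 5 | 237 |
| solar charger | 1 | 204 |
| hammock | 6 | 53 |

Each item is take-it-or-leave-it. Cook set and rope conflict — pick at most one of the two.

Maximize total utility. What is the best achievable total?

1095

Ranking by ratio (utility/kg): cook set 217.00, solar charger 204.00, bear canister 55.33.
Taking the top-ratio items first gives satellite beacon + first-aid kit + cook set + down jacket + bear canister + thermos + solar charger for 1080 (21 kg).
Dropping down jacket frees 5 kg; slotting in headlamp (7 kg) lifts the total to 1095 at 23 kg.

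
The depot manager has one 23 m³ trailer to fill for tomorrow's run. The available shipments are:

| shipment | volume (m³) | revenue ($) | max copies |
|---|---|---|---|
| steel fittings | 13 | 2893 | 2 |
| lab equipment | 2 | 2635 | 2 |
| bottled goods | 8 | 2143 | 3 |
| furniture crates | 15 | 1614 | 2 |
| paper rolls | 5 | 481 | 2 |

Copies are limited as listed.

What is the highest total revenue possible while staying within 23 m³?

The ratio ordering already packs tightly: 2×lab equipment + 2×bottled goods, 20 m³, 9556.
That's the maximum — no swap from here does better than 9556.

9556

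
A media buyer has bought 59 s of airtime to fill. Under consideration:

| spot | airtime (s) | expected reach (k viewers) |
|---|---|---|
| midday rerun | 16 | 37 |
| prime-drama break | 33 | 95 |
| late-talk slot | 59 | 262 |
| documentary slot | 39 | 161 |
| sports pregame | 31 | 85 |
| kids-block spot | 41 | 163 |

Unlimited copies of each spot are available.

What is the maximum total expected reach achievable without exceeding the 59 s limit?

Density check — late-talk slot 4.44, documentary slot 4.13, kids-block spot 3.98 are the best per s.
Taking late-talk slot: 59 s used, 262 in expected reach.
That's the maximum — no swap from here does better than 262.

262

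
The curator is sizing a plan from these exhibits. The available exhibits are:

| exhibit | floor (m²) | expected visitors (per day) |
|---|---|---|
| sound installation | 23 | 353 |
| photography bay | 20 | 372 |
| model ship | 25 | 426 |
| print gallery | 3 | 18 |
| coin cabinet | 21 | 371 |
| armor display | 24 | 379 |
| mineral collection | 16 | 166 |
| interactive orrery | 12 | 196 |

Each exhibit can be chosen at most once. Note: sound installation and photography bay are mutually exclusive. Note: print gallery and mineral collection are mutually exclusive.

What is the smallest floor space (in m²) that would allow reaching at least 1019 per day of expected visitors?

Minimise m² subject to total expected visitors ≥ 1019.
model ship + print gallery + armor display + interactive orrery reaches 1019 using 64 m².
Below 64 m² the best achievable stays under 1019.

64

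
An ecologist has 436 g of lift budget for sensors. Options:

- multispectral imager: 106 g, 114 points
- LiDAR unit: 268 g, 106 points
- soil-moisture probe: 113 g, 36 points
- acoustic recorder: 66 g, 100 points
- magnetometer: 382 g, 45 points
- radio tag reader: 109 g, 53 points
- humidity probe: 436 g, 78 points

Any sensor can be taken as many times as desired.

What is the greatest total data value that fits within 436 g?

614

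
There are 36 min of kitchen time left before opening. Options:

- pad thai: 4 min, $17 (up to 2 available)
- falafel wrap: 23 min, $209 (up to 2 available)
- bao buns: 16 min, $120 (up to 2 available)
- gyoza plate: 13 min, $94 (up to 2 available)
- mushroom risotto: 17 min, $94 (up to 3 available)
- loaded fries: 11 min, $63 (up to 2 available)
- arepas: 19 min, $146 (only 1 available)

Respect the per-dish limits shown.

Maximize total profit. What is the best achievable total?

303

The ratio ordering already packs tightly: falafel wrap + gyoza plate, 36 min, 303.
That's the maximum — no swap from here does better than 303.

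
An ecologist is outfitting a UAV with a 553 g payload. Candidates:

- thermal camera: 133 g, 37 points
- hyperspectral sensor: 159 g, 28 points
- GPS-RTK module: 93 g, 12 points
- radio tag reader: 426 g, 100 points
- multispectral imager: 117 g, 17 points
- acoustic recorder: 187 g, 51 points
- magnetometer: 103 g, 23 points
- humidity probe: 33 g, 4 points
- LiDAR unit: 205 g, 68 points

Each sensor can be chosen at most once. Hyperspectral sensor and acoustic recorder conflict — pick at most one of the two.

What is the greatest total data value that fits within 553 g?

Thermal camera + acoustic recorder + LiDAR unit uses 525 of the 553 g and totals 156.
The spare 28 g is too small for any remaining sensor, and no feasible exchange beats 156.

156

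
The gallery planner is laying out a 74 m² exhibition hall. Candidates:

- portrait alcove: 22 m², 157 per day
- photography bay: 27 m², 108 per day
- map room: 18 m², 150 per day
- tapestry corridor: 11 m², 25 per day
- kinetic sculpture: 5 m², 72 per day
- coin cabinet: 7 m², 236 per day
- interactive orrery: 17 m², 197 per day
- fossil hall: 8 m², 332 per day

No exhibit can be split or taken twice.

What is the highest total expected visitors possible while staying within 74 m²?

By expected visitors per m²: fossil hall 41.50, coin cabinet 33.71, kinetic sculpture 14.40 lead.
The ratio heuristic lands on map room + tapestry corridor + kinetic sculpture + coin cabinet + interactive orrery + fossil hall (1012) but leaves 8 m² idle.
The 16 m² tied up in tapestry corridor and kinetic sculpture is better spent on portrait alcove — total rises to 1072 (72 m²).
The closest alternative, portrait alcove + tapestry corridor + kinetic sculpture + coin cabinet + interactive orrery + fossil hall, reaches only 1019.

1072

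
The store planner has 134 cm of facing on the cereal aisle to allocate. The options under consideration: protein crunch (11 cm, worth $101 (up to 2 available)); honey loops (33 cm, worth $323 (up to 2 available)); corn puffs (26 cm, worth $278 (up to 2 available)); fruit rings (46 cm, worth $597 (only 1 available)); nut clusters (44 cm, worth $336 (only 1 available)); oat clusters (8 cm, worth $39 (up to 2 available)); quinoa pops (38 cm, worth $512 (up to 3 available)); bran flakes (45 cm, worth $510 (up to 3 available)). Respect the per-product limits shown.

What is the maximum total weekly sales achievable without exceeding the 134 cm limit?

1722

The ratio heuristic lands on protein crunch + oat clusters + 3×quinoa pops (1676) but leaves 1 cm idle.
Replace oat clusters and quinoa pops with fruit rings: the trade gains 46 net, giving 1722 at 133 cm.
The spare 1 cm is too small for any remaining product, and no exchange beats 1722.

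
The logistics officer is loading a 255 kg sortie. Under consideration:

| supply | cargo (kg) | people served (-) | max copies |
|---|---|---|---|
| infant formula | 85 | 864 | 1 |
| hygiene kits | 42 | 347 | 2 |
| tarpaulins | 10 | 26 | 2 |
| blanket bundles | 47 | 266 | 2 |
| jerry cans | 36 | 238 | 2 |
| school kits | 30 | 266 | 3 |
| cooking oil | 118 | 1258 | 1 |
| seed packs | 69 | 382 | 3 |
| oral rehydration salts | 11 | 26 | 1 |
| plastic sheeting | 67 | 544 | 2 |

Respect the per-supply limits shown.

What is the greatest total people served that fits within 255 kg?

2495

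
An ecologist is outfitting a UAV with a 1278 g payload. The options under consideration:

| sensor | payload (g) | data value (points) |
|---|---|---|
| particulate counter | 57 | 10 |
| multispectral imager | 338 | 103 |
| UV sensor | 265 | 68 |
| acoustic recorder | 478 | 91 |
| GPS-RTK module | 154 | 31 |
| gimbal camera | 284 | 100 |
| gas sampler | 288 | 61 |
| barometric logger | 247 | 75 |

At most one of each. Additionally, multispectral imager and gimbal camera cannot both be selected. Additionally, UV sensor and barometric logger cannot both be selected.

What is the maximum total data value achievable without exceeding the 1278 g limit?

310

Best packing: particulate counter + multispectral imager + acoustic recorder + GPS-RTK module + barometric logger — 1274 g, 310 total.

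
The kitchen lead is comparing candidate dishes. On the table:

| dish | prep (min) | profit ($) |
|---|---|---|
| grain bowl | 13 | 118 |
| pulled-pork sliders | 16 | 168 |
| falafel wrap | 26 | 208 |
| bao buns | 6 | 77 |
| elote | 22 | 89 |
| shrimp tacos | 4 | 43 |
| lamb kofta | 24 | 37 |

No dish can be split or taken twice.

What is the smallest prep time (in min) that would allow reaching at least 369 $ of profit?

Minimise min subject to total profit ≥ 369.
grain bowl + pulled-pork sliders + bao buns + shrimp tacos: 406 profit at 39 min.
No combination under 39 min hits 369.

39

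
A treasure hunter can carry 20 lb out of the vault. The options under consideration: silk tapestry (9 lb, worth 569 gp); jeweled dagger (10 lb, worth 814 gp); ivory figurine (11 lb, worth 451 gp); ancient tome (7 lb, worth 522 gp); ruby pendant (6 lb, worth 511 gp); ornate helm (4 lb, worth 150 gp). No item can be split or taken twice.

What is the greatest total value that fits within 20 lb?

1475

Jeweled dagger + ruby pendant + ornate helm uses 20 of the 20 lb and totals 1475.
Nothing else within 20 lb beats 1475.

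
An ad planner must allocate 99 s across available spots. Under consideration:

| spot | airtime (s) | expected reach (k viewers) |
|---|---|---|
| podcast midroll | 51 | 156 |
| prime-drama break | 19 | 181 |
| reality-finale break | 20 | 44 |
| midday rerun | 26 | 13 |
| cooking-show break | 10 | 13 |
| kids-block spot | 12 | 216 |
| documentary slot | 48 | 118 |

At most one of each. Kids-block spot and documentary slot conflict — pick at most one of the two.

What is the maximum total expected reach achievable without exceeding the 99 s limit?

566

Taking podcast midroll + prime-drama break + cooking-show break + kids-block spot: 92 s used, 566 in expected reach.
The spare 7 s is too small for any remaining spot, and no feasible exchange beats 566.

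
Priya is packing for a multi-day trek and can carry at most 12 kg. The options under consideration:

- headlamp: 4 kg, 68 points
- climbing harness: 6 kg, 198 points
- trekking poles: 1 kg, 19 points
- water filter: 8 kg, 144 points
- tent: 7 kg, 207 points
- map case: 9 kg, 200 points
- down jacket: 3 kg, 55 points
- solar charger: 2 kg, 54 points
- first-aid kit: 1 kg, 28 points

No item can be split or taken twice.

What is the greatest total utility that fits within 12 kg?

335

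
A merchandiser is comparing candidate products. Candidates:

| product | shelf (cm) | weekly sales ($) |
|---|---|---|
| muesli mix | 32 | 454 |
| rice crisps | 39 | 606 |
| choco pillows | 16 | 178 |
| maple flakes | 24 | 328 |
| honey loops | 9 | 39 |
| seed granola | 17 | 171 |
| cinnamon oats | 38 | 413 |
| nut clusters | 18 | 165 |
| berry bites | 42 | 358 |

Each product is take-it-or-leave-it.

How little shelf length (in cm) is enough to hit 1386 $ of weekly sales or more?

95

Need the lightest bundle worth ≥ 1386.
muesli mix + rice crisps + maple flakes reaches 1388 using 95 cm.
No combination under 95 cm hits 1386.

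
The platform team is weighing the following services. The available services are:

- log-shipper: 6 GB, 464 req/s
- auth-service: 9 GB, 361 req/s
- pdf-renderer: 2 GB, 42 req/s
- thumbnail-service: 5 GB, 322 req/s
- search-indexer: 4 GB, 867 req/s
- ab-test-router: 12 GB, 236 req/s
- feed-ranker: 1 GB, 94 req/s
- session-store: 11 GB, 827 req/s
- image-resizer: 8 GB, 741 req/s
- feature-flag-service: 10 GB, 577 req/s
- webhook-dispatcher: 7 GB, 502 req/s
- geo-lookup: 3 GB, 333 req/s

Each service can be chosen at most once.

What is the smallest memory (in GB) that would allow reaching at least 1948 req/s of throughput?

Minimise GB subject to total throughput ≥ 1948.
Taking search-indexer + feed-ranker + image-resizer + geo-lookup gives 2035 (≥ 1948) for 16 GB.
No combination under 16 GB hits 1948.

16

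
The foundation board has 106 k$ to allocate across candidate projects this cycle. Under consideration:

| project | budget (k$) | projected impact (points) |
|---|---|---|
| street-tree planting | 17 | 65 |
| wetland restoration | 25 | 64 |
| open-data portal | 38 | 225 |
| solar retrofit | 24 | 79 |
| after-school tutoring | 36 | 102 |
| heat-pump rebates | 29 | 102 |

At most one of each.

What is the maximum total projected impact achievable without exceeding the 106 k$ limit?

433

Greedy by ratio would take street-tree planting + open-data portal + heat-pump rebates: 84 k$ used, total 392.
Dropping heat-pump rebates frees 29 k$; slotting in wetland restoration + solar retrofit (49 k$) lifts the total to 433 at 104 k$.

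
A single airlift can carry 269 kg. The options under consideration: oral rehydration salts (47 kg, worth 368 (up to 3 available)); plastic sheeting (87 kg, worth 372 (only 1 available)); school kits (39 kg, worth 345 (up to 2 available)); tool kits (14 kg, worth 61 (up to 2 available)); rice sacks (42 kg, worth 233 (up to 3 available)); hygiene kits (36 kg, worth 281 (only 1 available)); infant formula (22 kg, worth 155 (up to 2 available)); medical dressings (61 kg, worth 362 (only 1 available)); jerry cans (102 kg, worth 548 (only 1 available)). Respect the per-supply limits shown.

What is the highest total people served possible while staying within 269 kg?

2136

3×oral rehydration salts + 2×school kits + tool kits + hygiene kits uses 269 of the 269 kg and totals 2136.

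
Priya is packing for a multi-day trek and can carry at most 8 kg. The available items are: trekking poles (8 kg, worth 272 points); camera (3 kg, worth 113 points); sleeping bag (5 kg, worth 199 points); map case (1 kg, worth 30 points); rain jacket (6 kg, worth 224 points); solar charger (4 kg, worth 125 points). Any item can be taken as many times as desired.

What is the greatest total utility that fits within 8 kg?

Taking camera + sleeping bag: 8 kg used, 312 in utility.
No other feasible combination exceeds 312.

312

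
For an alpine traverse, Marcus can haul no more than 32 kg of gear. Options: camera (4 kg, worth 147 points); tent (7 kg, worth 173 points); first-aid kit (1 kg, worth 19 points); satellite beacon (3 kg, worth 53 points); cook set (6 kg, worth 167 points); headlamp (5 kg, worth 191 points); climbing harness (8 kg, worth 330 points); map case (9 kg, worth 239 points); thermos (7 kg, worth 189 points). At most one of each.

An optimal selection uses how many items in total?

The maximum utility within 32 kg is 1074.
camera + cook set + headlamp + climbing harness + map case hits 1074 at 32 kg.
Any selection reaching 1074 contains exactly 5 items.

5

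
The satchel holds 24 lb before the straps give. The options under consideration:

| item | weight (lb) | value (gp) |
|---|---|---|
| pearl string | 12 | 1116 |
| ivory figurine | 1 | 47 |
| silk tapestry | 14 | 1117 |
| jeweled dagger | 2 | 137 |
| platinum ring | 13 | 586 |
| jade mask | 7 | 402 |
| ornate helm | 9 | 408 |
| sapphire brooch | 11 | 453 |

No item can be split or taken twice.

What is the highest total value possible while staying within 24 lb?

1708

Taking the top-ratio items first gives pearl string + ivory figurine + jeweled dagger + jade mask for 1702 (22 lb).
The 7 lb tied up in jade mask is better spent on ornate helm — total rises to 1708 (24 lb).
Next best is ivory figurine + silk tapestry + jeweled dagger + jade mask at 1703 (24 lb) — short by 5.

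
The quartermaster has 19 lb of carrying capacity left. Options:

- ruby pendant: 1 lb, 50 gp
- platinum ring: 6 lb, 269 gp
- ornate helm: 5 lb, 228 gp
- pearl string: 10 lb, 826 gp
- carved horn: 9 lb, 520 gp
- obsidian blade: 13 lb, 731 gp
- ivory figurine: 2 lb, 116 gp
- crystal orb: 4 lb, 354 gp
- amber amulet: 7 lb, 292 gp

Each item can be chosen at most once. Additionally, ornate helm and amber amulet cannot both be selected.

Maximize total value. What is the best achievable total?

1408

Density check — crystal orb 88.50, pearl string 82.60, ivory figurine 58.00, carved horn 57.78 are the best per lb.
A density-first pass picks ruby pendant + pearl string + ivory figurine + crystal orb — 1346 at 17 lb.
Replace ruby pendant and ivory figurine with ornate helm: the trade gains 62 net, giving 1408 at 19 lb.
Runner-up pearl string + carved horn tops out at 1346.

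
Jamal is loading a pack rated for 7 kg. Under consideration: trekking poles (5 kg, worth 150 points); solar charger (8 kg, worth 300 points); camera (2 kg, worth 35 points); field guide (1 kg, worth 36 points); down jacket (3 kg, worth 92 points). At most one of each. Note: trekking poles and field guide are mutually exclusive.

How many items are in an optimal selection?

2

The maximum utility within 7 kg is 185.
For example trekking poles + camera achieves it, using 7 kg.
Any selection reaching 185 contains exactly 2 items.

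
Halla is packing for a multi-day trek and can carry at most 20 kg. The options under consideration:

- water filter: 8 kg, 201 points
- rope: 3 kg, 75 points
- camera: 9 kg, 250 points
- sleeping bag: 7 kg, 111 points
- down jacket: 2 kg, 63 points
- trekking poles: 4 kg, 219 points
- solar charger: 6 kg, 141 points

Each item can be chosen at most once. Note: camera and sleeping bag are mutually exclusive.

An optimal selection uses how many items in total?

4

Optimal total is 624.
For example water filter + down jacket + trekking poles + solar charger achieves it, using 20 kg.
Every optimal selection uses 4 items.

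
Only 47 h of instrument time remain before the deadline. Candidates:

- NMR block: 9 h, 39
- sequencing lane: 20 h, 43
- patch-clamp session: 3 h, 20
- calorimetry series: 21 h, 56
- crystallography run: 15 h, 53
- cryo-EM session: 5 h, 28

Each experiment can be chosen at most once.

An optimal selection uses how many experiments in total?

4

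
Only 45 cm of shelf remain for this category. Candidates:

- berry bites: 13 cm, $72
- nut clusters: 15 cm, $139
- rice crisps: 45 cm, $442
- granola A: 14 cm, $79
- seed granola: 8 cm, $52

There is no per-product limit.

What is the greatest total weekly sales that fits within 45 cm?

442

Best packing: rice crisps — 45 cm, 442 total.
Nothing else within 45 cm beats 442.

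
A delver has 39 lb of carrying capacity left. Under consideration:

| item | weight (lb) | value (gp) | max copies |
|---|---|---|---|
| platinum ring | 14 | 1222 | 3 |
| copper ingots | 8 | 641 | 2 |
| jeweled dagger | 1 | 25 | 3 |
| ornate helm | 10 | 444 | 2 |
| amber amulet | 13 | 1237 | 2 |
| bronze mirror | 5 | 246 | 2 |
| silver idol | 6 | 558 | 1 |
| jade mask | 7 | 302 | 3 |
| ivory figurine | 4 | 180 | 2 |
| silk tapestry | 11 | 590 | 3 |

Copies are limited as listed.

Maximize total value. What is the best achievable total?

Ranking by ratio (value/lb): amber amulet 95.15, silver idol 93.00, platinum ring 87.29, copper ingots 80.12.
A density-first pass picks 2×jeweled dagger + 2×amber amulet + bronze mirror + silver idol — 3328 at 39 lb.
Dropping 2×jeweled dagger and silver idol frees 8 lb; slotting in copper ingots (8 lb) lifts the total to 3361 at 39 lb.
No other feasible combination exceeds 3361.

3361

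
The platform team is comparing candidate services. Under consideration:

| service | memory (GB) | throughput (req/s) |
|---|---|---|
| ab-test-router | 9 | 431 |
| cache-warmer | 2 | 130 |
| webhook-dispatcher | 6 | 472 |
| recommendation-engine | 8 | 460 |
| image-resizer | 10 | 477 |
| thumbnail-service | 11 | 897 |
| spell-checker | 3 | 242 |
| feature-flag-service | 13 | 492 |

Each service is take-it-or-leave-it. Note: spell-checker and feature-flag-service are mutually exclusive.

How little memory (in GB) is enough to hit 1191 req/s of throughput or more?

Need the lightest bundle worth ≥ 1191.
cache-warmer + thumbnail-service + spell-checker: 1269 throughput at 16 GB.
No combination under 16 GB hits 1191.

16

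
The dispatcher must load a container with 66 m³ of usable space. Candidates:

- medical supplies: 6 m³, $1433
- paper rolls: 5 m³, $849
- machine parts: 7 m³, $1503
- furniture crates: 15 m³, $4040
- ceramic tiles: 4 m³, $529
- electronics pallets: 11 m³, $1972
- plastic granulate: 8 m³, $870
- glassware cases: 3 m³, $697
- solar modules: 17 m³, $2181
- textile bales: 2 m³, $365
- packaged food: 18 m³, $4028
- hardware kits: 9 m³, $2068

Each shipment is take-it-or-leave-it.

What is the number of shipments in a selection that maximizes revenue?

The maximum revenue within 66 m³ is 15044.
For example medical supplies + machine parts + furniture crates + electronics pallets + packaged food + hardware kits achieves it, using 66 m³.
Any selection reaching 15044 contains exactly 6 shipments.

6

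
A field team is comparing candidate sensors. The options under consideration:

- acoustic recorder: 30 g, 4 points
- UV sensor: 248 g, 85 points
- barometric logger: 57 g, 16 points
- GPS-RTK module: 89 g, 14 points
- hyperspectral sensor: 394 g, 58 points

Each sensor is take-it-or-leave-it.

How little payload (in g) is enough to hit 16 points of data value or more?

Minimise g subject to total data value ≥ 16.
Taking barometric logger gives 16 (≥ 16) for 57 g.
Any bundle with less than 57 g falls short of 16.

57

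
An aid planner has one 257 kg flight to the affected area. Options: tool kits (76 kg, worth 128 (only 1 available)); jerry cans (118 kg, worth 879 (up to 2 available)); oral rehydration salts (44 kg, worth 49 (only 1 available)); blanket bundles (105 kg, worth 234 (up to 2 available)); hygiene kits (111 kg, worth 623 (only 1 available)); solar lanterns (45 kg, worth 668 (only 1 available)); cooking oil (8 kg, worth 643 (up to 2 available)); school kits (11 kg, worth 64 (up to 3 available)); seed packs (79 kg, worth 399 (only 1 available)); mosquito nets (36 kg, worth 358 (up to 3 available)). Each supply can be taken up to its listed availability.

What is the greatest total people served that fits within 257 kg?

3549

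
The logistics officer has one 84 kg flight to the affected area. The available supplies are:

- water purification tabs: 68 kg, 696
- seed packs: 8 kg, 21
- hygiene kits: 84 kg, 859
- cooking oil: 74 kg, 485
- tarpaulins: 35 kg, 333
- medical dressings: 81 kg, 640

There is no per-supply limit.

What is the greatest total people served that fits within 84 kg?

859

A density-first pass picks water purification tabs + 2×seed packs — 738 at 84 kg.
Dropping water purification tabs and 2×seed packs frees 84 kg; slotting in hygiene kits (84 kg) lifts the total to 859 at 84 kg.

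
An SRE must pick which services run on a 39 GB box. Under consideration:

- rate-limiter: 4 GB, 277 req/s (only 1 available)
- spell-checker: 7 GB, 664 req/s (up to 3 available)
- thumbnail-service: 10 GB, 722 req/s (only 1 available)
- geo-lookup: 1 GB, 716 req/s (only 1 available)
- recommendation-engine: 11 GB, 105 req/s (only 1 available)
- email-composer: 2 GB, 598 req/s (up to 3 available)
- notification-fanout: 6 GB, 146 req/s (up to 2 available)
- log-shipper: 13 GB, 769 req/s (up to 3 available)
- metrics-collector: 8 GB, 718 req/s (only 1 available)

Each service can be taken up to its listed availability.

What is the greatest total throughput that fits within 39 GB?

5278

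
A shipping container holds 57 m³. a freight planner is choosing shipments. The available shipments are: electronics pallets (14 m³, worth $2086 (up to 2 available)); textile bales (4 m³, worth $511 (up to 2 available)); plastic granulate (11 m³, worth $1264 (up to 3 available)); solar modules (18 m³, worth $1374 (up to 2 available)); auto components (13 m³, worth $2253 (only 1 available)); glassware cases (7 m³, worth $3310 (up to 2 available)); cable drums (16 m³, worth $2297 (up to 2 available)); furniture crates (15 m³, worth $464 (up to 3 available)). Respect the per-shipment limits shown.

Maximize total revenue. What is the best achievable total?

13256

The ratio heuristic lands on 2×electronics pallets + auto components + 2×glassware cases (13045) but leaves 2 m³ idle.
The 14 m³ tied up in electronics pallets is better spent on cable drums — total rises to 13256 (57 m³).
That's the maximum — no swap from here does better than 13256.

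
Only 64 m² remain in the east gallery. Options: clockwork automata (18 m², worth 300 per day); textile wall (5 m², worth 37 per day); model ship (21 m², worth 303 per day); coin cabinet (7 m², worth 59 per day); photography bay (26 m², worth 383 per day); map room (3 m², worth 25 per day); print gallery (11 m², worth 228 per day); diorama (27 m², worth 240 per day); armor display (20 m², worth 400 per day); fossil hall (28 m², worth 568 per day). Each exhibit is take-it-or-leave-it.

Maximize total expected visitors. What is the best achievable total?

1233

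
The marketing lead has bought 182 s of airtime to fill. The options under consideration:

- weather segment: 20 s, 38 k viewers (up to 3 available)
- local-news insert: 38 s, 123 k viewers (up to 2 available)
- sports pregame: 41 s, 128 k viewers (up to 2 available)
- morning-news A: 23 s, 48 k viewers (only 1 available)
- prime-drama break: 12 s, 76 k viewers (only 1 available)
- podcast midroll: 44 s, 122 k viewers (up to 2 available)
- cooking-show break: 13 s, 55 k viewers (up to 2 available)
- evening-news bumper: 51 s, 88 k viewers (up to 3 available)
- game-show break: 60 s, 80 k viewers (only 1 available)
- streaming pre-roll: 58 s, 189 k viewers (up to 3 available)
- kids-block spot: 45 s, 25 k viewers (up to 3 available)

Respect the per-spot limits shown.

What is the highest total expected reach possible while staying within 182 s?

637

Density check — prime-drama break 6.33, cooking-show break 4.23, streaming pre-roll 3.26, local-news insert 3.24 are the best per s.
Greedy by ratio would take morning-news A + prime-drama break + 2×cooking-show break + 2×streaming pre-roll: 177 s used, total 612.
Replace morning-news A and cooking-show break with sports pregame: the trade gains 25 net, giving 637 at 182 s.
That's the maximum — no swap from here does better than 637.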